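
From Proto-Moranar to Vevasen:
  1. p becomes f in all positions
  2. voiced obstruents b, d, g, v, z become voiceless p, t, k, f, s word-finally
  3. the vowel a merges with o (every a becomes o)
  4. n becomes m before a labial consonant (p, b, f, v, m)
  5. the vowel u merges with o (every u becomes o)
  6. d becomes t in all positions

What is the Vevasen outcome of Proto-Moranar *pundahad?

Vevasen: *pundahad > fundahad > fundahat > fundohot > fondohot > fontohot  (by unconditioned shift, final devoicing, vowel merger, vowel merger, unconditioned shift)

fontohot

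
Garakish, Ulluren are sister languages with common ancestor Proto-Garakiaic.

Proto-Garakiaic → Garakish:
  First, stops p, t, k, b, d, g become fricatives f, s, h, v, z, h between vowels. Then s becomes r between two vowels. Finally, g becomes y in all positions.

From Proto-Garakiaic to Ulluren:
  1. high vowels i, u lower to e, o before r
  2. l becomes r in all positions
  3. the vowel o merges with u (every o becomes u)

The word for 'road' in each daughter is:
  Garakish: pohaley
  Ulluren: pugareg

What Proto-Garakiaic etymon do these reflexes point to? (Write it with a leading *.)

Position 7: Garakish has y, Ulluren has g. Ulluren preserves g here (none of its changes turn any other segment into g), so the proto-segment is *g.
Position 3: Garakish has h, Ulluren has g. Ulluren preserves g here (none of its changes turn any other segment into g), so the proto-segment is *g.
Position 5: Garakish has l, Ulluren has r. Garakish preserves l here (none of its changes turn any other segment into l), so the proto-segment is *l.
Verify the candidate proto-form against each daughter:
Garakish: *pogaleg
  pogaleg → pohaleg   [intervocalic lenition]
  pohaleg (rule 2 does not apply)
  pohaleg → pohaley   [unconditioned shift]
  giving Garakish pohaley.
Ulluren: *pogaleg
  pogaleg (rule 1 does not apply)
  pogaleg → pogareg   [unconditioned shift]
  pogareg → pugareg   [vowel merger]
  giving Ulluren pugareg.
Only *pogaleg yields all of Garakish pohaley, Ulluren pugareg.

*pogaleg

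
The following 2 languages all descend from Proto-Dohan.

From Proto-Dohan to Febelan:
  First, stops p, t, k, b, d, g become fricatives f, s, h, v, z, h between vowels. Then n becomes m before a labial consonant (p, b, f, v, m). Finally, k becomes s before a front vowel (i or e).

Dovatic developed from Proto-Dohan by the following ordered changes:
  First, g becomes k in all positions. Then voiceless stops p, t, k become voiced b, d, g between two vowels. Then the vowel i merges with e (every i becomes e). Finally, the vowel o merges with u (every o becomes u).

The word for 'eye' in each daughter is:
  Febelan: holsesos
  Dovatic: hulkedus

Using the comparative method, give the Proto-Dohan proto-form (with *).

*holketos

Position 2: Febelan has o, Dovatic has u. Febelan preserves o here (none of its changes turn any other segment into o), so the proto-segment is *o.
Position 6: Febelan has s, Dovatic has d. Taking the neighbouring segments as reconstructed: Febelan s could go back to *t or *s; Dovatic d could go back to *t or *d — the one source consistent with every daughter is *t.
Continuing position by position gives *holketos; check it forward:
Febelan: start from *holketos.
  rule 1 (intervocalic lenition): holketos → holkesos
  rule 2: no change — holkesos
  rule 3 (palatalisation): holkesos → holsesos
  ⇒ Febelan holsesos
Dovatic: *holketos
  holketos (rule 1 does not apply)
  holketos → holkedos   [intervocalic voicing]
  holkedos (rule 3 does not apply)
  holkedos → hulkedus   [vowel merger]
  giving Dovatic hulkedus.
No other proto-form is consistent with every reflex, so the reconstruction is *holketos.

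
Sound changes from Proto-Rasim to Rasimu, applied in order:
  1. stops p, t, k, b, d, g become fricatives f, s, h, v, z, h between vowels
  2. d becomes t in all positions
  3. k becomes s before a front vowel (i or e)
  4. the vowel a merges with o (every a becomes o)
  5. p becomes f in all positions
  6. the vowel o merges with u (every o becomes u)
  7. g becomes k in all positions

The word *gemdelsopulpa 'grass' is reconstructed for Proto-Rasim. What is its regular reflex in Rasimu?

Rasimu: *gemdelsopulpa > gemdelsofulpa > gemtelsofulpa > gemtelsofulpo > gemtelsofulfo > gemtelsufulfu > kemtelsufulfu  (by intervocalic lenition, unconditioned shift, vowel merger, unconditioned shift, vowel merger, unconditioned shift)

kemtelsufulfu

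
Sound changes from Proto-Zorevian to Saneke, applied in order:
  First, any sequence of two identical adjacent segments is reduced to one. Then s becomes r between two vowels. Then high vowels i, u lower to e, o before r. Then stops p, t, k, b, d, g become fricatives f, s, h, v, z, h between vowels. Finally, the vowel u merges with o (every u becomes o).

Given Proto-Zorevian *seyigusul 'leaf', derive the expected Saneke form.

seyihorol

Saneke: *seyigusul > seyigurul > seyigorul > seyihorul > seyihorol  (by rhotacism, pre-rhotic lowering, intervocalic lenition, vowel merger)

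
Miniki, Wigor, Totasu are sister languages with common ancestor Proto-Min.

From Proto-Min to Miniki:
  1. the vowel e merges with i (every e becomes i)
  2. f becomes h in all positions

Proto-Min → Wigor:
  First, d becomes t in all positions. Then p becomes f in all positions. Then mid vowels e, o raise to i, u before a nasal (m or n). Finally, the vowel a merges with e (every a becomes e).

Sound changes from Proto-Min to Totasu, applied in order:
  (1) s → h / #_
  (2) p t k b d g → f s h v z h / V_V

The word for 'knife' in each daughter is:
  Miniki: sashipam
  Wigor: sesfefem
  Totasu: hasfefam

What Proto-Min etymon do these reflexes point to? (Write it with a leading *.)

Position 1: Miniki has s, Wigor has s, Totasu has h. Miniki preserves s here (none of its changes turn any other segment into s), so the proto-segment is *s.
Position 6: Miniki has p, Wigor has f, Totasu has f. Miniki preserves p here (none of its changes turn any other segment into p), so the proto-segment is *p.
Position 7: Miniki has a, Wigor has e, Totasu has a. Miniki preserves a here (none of its changes turn any other segment into a), so the proto-segment is *a.
Verify the candidate proto-form against each daughter:
Miniki: *sasfepam > sasfipam > sashipam  (by vowel merger, unconditioned shift)
Wigor: *sasfepam
  sasfepam (rule 1 does not apply)
  sasfepam → sasfefam   [unconditioned shift]
  sasfefam (rule 3 does not apply)
  sasfefam → sesfefem   [vowel merger]
  giving Wigor sesfefem.
Totasu: *sasfepam
  sasfepam → hasfepam   [debuccalisation]
  hasfepam → hasfefam   [intervocalic lenition]
  giving Totasu hasfefam.
*sasfepam is the unique common source.

*sasfepam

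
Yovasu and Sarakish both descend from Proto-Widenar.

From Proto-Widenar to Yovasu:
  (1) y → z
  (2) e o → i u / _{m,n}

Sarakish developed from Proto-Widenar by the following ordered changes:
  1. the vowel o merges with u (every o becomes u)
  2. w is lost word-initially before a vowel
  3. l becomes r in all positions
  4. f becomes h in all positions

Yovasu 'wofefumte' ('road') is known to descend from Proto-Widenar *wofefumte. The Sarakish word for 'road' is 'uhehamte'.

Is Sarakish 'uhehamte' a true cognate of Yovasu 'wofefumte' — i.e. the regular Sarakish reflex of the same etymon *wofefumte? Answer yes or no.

no

Derive the expected Sarakish reflex of *wofefumte:
Sarakish: *wofefumte > wufefumte > ufefumte > uhehumte  (by vowel merger, glide loss, unconditioned shift)
The regular Sarakish reflex would be 'uhehumte', but the attested form is 'uhehamte'. The correspondence is irregular, so they are not cognates (the Sarakish form has a different source).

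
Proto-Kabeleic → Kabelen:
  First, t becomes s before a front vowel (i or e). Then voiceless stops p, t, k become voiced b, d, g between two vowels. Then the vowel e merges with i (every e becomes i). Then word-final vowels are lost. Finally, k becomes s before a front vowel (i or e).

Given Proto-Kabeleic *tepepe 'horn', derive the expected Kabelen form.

sibib

Kabelen: start from *tepepe.
  rule 1 (palatalisation): tepepe → sepepe
  rule 2 (intervocalic voicing): sepepe → sebebe
  rule 3 (vowel merger): sebebe → sibibi
  rule 4 (apocope): sibibi → sibib
  rule 5: no change — sibib
  ⇒ Kabelen sibib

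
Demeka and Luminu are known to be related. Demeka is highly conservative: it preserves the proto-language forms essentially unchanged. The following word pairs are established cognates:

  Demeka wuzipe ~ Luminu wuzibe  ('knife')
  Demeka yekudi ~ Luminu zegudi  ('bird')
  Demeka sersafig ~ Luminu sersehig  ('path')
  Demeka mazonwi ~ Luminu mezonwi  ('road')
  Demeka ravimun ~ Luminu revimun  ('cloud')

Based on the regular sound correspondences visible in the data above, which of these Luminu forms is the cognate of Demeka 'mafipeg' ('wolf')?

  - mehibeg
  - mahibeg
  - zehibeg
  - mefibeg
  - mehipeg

mehibeg

sersafig ~ sersehig — Demeka a corresponds to Luminu e after a consonant, before a labial obstruent.
sersafig ~ sersehig — Demeka f corresponds to Luminu h between vowels (before a front vowel).
wuzipe ~ wuzibe — Demeka p corresponds to Luminu b between vowels (before a front vowel).
Applying these to Demeka 'mafipeg':
  mafipeg → mefipeg   (a→e after a consonant, before a labial obstruent)
  mefipeg → mehipeg   (f→h between vowels (before a front vowel))
  mehipeg → mehibeg   (p→b between vowels (before a front vowel))
So the Luminu cognate is 'mehibeg'.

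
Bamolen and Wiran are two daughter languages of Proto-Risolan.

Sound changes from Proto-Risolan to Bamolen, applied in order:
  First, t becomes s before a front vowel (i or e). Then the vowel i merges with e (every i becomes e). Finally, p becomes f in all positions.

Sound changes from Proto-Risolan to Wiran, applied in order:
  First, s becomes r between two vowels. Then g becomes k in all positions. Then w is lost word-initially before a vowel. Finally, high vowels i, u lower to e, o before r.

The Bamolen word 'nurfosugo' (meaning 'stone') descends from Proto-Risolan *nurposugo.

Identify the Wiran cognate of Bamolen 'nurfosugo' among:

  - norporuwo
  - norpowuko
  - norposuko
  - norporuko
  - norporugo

norporuko

Wiran: start from *nurposugo.
  rule 1 (rhotacism): nurposugo → nurporugo
  rule 2 (unconditioned shift): nurporugo → nurporuko
  rule 3: no change — nurporuko
  rule 4 (pre-rhotic lowering): nurporuko → norporuko
  ⇒ Wiran norporuko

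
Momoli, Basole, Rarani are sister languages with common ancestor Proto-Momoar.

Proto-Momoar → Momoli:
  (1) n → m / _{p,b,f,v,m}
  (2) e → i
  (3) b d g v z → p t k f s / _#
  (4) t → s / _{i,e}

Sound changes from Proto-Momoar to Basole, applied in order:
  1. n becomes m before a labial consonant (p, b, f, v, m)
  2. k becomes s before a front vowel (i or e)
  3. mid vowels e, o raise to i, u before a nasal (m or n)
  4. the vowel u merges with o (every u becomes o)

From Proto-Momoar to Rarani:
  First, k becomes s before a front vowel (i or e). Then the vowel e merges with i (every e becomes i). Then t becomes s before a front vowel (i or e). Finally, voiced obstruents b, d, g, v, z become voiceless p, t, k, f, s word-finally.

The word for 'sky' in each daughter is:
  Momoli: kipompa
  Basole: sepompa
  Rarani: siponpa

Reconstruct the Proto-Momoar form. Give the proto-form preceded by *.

Position 1: Momoli has k, Basole has s, Rarani has s. Taking the neighbouring segments as reconstructed: Momoli k can only go back to *k; Basole s could go back to *k or *s; Rarani s could go back to *t or *k or *s — the one source consistent with every daughter is *k.
Position 2: Momoli has i, Basole has e, Rarani has i. Basole preserves e here (none of its changes turn any other segment into e), so the proto-segment is *e.
Position 5: Momoli has m, Basole has m, Rarani has n. Rarani preserves n here (none of its changes turn any other segment into n), so the proto-segment is *n.
This points to *keponpa. Verify forward in each daughter:
Momoli: start from *keponpa.
  rule 1 (nasal place assimilation): keponpa → kepompa
  rule 2 (vowel merger): kepompa → kipompa
  rule 3: no change — kipompa
  rule 4: no change — kipompa
  ⇒ Momoli kipompa
Basole: *keponpa
  keponpa → kepompa   [nasal place assimilation]
  kepompa → sepompa   [palatalisation]
  sepompa → sepumpa   [pre-nasal raising]
  sepumpa → sepompa   [vowel merger]
  giving Basole sepompa.
Rarani: *keponpa > seponpa > siponpa  (by palatalisation, vowel merger)
*keponpa is the unique common source.

*keponpa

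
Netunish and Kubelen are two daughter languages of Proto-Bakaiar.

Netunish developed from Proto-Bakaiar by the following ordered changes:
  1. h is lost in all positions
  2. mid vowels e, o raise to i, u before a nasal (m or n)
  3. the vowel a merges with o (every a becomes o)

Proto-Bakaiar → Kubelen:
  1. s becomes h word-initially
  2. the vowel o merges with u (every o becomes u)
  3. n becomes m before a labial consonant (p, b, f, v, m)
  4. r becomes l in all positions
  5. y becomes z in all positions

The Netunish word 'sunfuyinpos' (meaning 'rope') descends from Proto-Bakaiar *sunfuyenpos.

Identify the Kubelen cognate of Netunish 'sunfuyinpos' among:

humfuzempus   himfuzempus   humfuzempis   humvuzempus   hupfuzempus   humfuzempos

humfuzempus

Kubelen: start from *sunfuyenpos.
  rule 1 (debuccalisation): sunfuyenpos → hunfuyenpos
  rule 2 (vowel merger): hunfuyenpos → hunfuyenpus
  rule 3 (nasal place assimilation): hunfuyenpus → humfuyempus
  rule 4: no change — humfuyempus
  rule 5 (unconditioned shift): humfuyempus → humfuzempus
  ⇒ Kubelen humfuzempus
The other candidates each miss or misapply at least one Kubelen change.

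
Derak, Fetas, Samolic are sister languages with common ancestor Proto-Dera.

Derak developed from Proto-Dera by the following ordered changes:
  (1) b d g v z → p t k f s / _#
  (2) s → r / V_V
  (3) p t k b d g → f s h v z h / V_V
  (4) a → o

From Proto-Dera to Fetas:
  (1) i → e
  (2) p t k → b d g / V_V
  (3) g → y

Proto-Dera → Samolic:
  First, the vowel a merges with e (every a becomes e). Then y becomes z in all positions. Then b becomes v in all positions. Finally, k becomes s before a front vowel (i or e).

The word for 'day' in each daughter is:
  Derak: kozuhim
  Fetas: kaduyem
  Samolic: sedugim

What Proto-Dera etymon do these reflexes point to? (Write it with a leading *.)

Position 6: Derak has i, Fetas has e, Samolic has i. Derak preserves i here (none of its changes turn any other segment into i), so the proto-segment is *i.
Position 2: Derak has o, Fetas has a, Samolic has e. Fetas preserves a here (none of its changes turn any other segment into a), so the proto-segment is *a.
Verify the candidate proto-form against each daughter:
Derak: start from *kadugim.
  rule 1: no change — kadugim
  rule 2: no change — kadugim
  rule 3 (intervocalic lenition): kadugim → kazuhim
  rule 4 (vowel merger): kazuhim → kozuhim
  ⇒ Derak kozuhim
Fetas: *kadugim > kadugem > kaduyem  (by vowel merger, unconditioned shift)
Samolic: start from *kadugim.
  rule 1 (vowel merger): kadugim → kedugim
  rule 2: no change — kedugim
  rule 3: no change — kedugim
  rule 4 (palatalisation): kedugim → sedugim
  ⇒ Samolic sedugim
No other proto-form is consistent with every reflex, so the reconstruction is *kadugim.

*kadugim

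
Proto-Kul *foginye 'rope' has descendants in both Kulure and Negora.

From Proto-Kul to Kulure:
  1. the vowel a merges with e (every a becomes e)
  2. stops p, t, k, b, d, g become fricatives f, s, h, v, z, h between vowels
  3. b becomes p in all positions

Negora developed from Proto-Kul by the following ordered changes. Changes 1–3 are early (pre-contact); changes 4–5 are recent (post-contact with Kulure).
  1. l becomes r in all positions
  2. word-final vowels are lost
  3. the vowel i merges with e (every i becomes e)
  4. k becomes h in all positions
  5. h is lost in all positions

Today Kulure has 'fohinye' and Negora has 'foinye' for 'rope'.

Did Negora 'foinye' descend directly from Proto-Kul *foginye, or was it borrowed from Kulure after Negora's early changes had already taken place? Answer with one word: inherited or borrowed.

If inherited, *foginye would pass through all of Negora's changes:
Negora: *foginye
  foginye (rule 1 does not apply)
  foginye → foginy   [apocope]
  foginy → fogeny   [vowel merger]
  fogeny (rule 4 does not apply)
  fogeny (rule 5 does not apply)
  giving Negora fogeny.
If borrowed from Kulure 'fohinye' after the early changes, it would undergo only the recent ones:
  rule 4 (unconditioned shift): no change (fohinye)
  rule 5 (h-loss): fohinye → foinye
  ⇒ as a loan: foinye
Negora 'foinye' matches the loan outcome 'foinye', not the inherited 'fogeny' — it skipped the early Negora changes, so it was borrowed from Kulure.

borrowed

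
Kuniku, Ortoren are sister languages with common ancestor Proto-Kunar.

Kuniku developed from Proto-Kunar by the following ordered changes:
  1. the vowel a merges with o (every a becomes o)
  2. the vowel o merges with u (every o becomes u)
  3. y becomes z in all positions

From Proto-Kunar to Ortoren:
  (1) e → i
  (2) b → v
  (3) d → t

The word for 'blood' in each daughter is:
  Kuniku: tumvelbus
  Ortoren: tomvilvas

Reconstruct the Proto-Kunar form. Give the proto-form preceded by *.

*tomvelbas

Position 8: Kuniku has u, Ortoren has a. Ortoren preserves a here (none of its changes turn any other segment into a), so the proto-segment is *a.
Position 7: Kuniku has b, Ortoren has v. Kuniku preserves b here (none of its changes turn any other segment into b), so the proto-segment is *b.
Position 5: Kuniku has e, Ortoren has i. Kuniku preserves e here (none of its changes turn any other segment into e), so the proto-segment is *e.
Continuing position by position gives *tomvelbas; check it forward:
Kuniku: *tomvelbas
  tomvelbas → tomvelbos   [vowel merger]
  tomvelbos → tumvelbus   [vowel merger]
  tumvelbus (rule 3 does not apply)
  giving Kuniku tumvelbus.
Ortoren: *tomvelbas > tomvilbas > tomvilvas  (by vowel merger, unconditioned shift)
Only *tomvelbas yields all of Kuniku tumvelbus, Ortoren tomvilvas.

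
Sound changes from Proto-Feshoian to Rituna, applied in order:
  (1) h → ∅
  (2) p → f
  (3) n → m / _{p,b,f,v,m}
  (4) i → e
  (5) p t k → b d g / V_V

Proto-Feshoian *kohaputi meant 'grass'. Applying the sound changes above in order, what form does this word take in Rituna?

koafude

Rituna: *kohaputi
  kohaputi → koaputi   [h-loss]
  koaputi → koafuti   [unconditioned shift]
  koafuti (rule 3 does not apply)
  koafuti → koafute   [vowel merger]
  koafute → koafude   [intervocalic voicing]
  giving Rituna koafude.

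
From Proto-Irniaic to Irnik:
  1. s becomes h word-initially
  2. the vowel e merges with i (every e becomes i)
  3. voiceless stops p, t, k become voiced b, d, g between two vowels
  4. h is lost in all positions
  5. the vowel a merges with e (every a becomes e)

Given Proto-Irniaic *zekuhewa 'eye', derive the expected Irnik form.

ziguiwe

Irnik: start from *zekuhewa.
  rule 1: no change — zekuhewa
  rule 2 (vowel merger): zekuhewa → zikuhiwa
  rule 3 (intervocalic voicing): zikuhiwa → ziguhiwa
  rule 4 (h-loss): ziguhiwa → ziguiwa
  rule 5 (vowel merger): ziguiwa → ziguiwe
  ⇒ Irnik ziguiwe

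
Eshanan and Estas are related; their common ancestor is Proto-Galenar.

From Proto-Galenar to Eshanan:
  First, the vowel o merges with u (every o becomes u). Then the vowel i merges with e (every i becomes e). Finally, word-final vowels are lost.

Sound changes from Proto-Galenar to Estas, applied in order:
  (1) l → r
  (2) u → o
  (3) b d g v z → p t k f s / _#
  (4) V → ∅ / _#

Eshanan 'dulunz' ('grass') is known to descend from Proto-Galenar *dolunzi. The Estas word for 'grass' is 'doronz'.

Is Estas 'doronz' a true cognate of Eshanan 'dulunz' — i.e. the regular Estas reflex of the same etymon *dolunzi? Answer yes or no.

yes

Derive the expected Estas reflex of *dolunzi:
Estas: *dolunzi
  dolunzi → dorunzi   [unconditioned shift]
  dorunzi → doronzi   [vowel merger]
  doronzi (rule 3 does not apply)
  doronzi → doronz   [apocope]
  giving Estas doronz.
Estas 'doronz' matches the regular reflex exactly, so the pair is cognate.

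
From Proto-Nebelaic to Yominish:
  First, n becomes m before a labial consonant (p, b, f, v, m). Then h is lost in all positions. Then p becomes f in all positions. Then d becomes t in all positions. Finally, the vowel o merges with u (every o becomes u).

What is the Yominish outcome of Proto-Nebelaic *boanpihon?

buamfiun

Yominish: *boanpihon > boampihon > boampion > boamfion > buamfiun  (by nasal place assimilation, h-loss, unconditioned shift, vowel merger)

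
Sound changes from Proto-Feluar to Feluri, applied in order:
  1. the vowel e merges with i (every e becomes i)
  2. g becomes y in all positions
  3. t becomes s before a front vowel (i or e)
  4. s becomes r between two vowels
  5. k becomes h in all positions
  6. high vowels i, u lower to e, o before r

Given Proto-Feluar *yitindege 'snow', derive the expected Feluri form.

yerindiyi

Feluri: *yitindege
  yitindege → yitindigi   [vowel merger]
  yitindigi → yitindiyi   [unconditioned shift]
  yitindiyi → yisindiyi   [palatalisation]
  yisindiyi → yirindiyi   [rhotacism]
  yirindiyi (rule 5 does not apply)
  yirindiyi → yerindiyi   [pre-rhotic lowering]
  giving Feluri yerindiyi.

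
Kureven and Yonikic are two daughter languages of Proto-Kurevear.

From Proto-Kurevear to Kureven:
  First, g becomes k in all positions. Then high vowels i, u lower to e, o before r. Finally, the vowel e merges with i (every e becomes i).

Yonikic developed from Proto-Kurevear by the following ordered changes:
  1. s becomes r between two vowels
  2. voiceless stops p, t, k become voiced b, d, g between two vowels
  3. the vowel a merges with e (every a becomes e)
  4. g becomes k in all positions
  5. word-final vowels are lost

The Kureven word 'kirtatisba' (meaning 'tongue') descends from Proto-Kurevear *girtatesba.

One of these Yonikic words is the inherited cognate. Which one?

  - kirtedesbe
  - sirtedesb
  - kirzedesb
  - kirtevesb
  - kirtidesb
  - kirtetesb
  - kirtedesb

kirtedesb

Yonikic: *girtatesba
  girtatesba (rule 1 does not apply)
  girtatesba → girtadesba   [intervocalic voicing]
  girtadesba → girtedesbe   [vowel merger]
  girtedesbe → kirtedesbe   [unconditioned shift]
  kirtedesbe → kirtedesb   [apocope]
  giving Yonikic kirtedesb.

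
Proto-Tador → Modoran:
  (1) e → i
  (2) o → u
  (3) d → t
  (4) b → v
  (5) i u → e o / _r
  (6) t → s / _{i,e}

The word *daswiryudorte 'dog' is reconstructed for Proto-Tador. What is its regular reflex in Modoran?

Modoran: start from *daswiryudorte.
  rule 1 (vowel merger): daswiryudorte → daswiryudorti
  rule 2 (vowel merger): daswiryudorti → daswiryudurti
  rule 3 (unconditioned shift): daswiryudurti → taswiryuturti
  rule 4: no change — taswiryuturti
  rule 5 (pre-rhotic lowering): taswiryuturti → tasweryutorti
  rule 6 (palatalisation): tasweryutorti → tasweryutorsi
  ⇒ Modoran tasweryutorsi

tasweryutorsi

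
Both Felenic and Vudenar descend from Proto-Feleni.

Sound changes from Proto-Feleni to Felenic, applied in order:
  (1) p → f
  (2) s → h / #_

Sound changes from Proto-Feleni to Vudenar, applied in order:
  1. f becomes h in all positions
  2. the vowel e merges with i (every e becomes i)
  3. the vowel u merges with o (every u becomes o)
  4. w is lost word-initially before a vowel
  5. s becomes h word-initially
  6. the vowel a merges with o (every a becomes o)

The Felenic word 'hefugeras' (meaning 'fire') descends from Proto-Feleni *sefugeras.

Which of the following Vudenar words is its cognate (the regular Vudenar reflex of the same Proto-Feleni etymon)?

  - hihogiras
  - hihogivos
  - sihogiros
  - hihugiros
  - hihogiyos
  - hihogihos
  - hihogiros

Vudenar: start from *sefugeras.
  rule 1 (unconditioned shift): sefugeras → sehugeras
  rule 2 (vowel merger): sehugeras → sihugiras
  rule 3 (vowel merger): sihugiras → sihogiras
  rule 4: no change — sihogiras
  rule 5 (debuccalisation): sihogiras → hihogiras
  rule 6 (vowel merger): hihogiras → hihogiros
  ⇒ Vudenar hihogiros
Among the options, 'hihogiros' alone shows every Vudenar change applied in order.

hihogiros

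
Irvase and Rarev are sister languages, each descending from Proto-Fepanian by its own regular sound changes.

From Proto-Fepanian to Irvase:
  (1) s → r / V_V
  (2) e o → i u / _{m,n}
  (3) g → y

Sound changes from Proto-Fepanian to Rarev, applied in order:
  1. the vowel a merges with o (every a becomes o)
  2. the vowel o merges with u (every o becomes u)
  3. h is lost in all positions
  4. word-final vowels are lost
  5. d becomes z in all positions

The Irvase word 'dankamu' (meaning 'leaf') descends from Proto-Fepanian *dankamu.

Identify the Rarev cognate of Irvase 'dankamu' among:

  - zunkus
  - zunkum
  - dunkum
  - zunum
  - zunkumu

Rarev: *dankamu
  dankamu → donkomu   [vowel merger]
  donkomu → dunkumu   [vowel merger]
  dunkumu (rule 3 does not apply)
  dunkumu → dunkum   [apocope]
  dunkum → zunkum   [unconditioned shift]
  giving Rarev zunkum.
Among the options, 'zunkum' alone shows every Rarev change applied in order.

zunkum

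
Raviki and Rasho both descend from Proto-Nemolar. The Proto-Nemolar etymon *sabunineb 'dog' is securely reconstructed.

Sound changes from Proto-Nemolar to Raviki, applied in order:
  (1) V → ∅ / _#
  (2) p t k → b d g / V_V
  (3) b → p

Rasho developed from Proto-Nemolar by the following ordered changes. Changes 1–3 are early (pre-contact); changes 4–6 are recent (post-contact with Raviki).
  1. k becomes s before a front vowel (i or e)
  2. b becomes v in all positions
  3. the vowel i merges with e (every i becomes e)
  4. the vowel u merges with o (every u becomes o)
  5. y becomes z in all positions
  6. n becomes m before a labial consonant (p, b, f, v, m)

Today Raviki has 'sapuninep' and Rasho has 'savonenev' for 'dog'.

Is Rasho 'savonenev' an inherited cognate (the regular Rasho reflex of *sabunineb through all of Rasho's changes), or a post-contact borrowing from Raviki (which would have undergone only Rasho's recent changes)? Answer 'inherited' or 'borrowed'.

If inherited, *sabunineb would pass through all of Rasho's changes:
Rasho: *sabunineb
  sabunineb (rule 1 does not apply)
  sabunineb → savuninev   [unconditioned shift]
  savuninev → savunenev   [vowel merger]
  savunenev → savonenev   [vowel merger]
  savonenev (rule 5 does not apply)
  savonenev (rule 6 does not apply)
  giving Rasho savonenev.
If borrowed from Raviki 'sapuninep' after the early changes, it would undergo only the recent ones:
  rule 4 (vowel merger): sapuninep → saponinep
  rule 5 (unconditioned shift): no change (saponinep)
  rule 6 (nasal place assimilation): no change (saponinep)
  ⇒ as a loan: saponinep
Rasho 'savonenev' matches the inherited outcome exactly, so it is an inherited cognate, not a loan.

inherited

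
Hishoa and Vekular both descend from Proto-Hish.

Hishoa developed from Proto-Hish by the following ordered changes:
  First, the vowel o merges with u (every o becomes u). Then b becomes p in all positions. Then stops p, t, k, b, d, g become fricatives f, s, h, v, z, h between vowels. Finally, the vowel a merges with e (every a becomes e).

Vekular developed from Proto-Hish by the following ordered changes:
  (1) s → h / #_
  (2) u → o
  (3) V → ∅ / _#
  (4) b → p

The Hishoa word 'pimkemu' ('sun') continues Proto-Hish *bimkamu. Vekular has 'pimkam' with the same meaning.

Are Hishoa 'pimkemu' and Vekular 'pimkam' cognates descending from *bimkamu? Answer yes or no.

yes

Derive the expected Vekular reflex of *bimkamu:
Vekular: *bimkamu > bimkamo > bimkam > pimkam  (by vowel merger, apocope, unconditioned shift)
Vekular 'pimkam' matches the regular reflex exactly, so the pair is cognate.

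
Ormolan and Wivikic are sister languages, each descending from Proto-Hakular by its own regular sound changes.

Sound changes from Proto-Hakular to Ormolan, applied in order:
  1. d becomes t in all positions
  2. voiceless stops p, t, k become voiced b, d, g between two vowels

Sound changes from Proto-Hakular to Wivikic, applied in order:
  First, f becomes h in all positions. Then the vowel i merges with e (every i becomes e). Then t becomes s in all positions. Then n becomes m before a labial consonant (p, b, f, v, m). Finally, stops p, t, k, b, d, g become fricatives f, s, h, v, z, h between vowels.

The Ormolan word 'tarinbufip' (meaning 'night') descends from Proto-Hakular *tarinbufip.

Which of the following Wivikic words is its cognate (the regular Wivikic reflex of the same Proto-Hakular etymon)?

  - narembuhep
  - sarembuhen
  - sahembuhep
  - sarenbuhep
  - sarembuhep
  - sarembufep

sarembuhep

Wivikic: start from *tarinbufip.
  rule 1 (unconditioned shift): tarinbufip → tarinbuhip
  rule 2 (vowel merger): tarinbuhip → tarenbuhep
  rule 3 (unconditioned shift): tarenbuhep → sarenbuhep
  rule 4 (nasal place assimilation): sarenbuhep → sarembuhep
  rule 5: no change — sarembuhep
  ⇒ Wivikic sarembuhep
Only 'sarembuhep' matches the regular Wivikic development of *tarinbufip.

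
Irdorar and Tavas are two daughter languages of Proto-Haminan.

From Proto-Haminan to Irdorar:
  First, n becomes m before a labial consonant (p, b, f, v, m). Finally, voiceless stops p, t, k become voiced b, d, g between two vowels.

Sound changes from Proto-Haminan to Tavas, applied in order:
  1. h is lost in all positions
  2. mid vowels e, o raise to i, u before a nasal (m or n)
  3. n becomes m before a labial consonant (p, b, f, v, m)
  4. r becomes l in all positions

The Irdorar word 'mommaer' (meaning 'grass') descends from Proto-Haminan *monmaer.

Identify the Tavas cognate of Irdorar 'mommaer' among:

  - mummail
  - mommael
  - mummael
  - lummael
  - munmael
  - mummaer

Tavas: start from *monmaer.
  rule 1: no change — monmaer
  rule 2 (pre-nasal raising): monmaer → munmaer
  rule 3 (nasal place assimilation): munmaer → mummaer
  rule 4 (unconditioned shift): mummaer → mummael
  ⇒ Tavas mummael
Among the options, 'mummael' alone shows every Tavas change applied in order.

mummael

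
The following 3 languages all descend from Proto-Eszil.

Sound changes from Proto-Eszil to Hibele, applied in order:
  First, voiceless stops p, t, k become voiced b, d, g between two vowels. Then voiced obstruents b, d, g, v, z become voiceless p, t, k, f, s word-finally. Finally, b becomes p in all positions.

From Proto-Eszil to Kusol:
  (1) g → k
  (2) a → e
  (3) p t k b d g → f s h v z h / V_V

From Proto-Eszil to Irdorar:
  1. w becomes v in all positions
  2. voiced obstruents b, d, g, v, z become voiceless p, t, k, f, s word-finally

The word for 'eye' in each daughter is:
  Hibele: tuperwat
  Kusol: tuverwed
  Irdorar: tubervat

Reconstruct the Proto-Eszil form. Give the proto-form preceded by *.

*tuberwad

Position 8: Hibele has t, Kusol has d, Irdorar has t. Kusol preserves d here (none of its changes turn any other segment into d), so the proto-segment is *d.
Position 3: Hibele has p, Kusol has v, Irdorar has b. Irdorar preserves b here (none of its changes turn any other segment into b), so the proto-segment is *b.
Continuing position by position gives *tuberwad; check it forward:
Hibele: *tuberwad > tuberwat > tuperwat  (by final devoicing, unconditioned shift)
Kusol: start from *tuberwad.
  rule 1: no change — tuberwad
  rule 2 (vowel merger): tuberwad → tuberwed
  rule 3 (intervocalic lenition): tuberwed → tuverwed
  ⇒ Kusol tuverwed
Irdorar: start from *tuberwad.
  rule 1 (unconditioned shift): tuberwad → tubervad
  rule 2 (final devoicing): tubervad → tubervat
  ⇒ Irdorar tubervat
No other proto-form is consistent with every reflex, so the reconstruction is *tuberwad.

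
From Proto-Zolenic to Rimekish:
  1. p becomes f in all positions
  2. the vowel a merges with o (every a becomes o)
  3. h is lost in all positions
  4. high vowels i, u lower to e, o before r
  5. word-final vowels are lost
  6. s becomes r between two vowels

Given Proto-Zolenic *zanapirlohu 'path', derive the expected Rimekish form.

Rimekish: *zanapirlohu
  zanapirlohu → zanafirlohu   [unconditioned shift]
  zanafirlohu → zonofirlohu   [vowel merger]
  zonofirlohu → zonofirlou   [h-loss]
  zonofirlou → zonoferlou   [pre-rhotic lowering]
  zonoferlou → zonoferlo   [apocope]
  zonoferlo (rule 6 does not apply)
  giving Rimekish zonoferlo.

zonoferlo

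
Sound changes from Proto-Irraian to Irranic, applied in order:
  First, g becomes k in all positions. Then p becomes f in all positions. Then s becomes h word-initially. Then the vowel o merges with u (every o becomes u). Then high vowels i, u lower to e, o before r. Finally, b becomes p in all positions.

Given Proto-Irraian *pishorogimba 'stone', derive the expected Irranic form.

fishorukimpa

Irranic: *pishorogimba
  pishorogimba → pishorokimba   [unconditioned shift]
  pishorokimba → fishorokimba   [unconditioned shift]
  fishorokimba (rule 3 does not apply)
  fishorokimba → fishurukimba   [vowel merger]
  fishurukimba → fishorukimba   [pre-rhotic lowering]
  fishorukimba → fishorukimpa   [unconditioned shift]
  giving Irranic fishorukimpa.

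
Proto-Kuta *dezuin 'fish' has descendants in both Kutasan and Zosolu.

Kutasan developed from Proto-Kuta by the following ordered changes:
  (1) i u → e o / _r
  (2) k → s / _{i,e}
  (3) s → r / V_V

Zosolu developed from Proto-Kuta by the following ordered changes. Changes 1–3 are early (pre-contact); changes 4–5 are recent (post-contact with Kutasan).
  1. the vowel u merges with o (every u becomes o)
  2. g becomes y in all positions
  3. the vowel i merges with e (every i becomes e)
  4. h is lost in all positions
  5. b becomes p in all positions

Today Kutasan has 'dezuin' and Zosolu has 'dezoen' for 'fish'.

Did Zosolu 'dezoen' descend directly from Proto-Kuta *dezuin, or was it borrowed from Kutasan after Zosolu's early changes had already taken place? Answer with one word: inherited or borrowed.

If inherited, *dezuin would pass through all of Zosolu's changes:
Zosolu: start from *dezuin.
  rule 1 (vowel merger): dezuin → dezoin
  rule 2: no change — dezoin
  rule 3 (vowel merger): dezoin → dezoen
  rule 4: no change — dezoen
  rule 5: no change — dezoen
  ⇒ Zosolu dezoen
If borrowed from Kutasan 'dezuin' after the early changes, it would undergo only the recent ones:
  rule 4 (h-loss): no change (dezuin)
  rule 5 (unconditioned shift): no change (dezuin)
  ⇒ as a loan: dezuin
Zosolu 'dezoen' matches the inherited outcome exactly, so it is an inherited cognate, not a loan.

inherited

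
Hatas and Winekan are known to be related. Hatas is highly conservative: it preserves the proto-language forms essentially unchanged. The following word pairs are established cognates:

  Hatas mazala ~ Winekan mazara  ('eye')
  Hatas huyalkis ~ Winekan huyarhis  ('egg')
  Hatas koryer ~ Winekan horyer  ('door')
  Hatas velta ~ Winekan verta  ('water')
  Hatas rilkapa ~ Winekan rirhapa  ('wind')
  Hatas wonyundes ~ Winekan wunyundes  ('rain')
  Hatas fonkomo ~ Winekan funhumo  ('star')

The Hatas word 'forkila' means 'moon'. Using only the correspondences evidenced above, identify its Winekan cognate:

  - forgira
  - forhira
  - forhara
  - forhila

huyalkis ~ huyarhis — Hatas k corresponds to Winekan h after a consonant, before a front vowel.
mazala ~ mazara — Hatas l corresponds to Winekan r between vowels (before a back vowel).
Applying these to Hatas 'forkila':
  forkila → forhila   (k→h after a consonant, before a front vowel)
  forhila → forhira   (l→r between vowels (before a back vowel))
So the Winekan cognate is 'forhira'.

forhira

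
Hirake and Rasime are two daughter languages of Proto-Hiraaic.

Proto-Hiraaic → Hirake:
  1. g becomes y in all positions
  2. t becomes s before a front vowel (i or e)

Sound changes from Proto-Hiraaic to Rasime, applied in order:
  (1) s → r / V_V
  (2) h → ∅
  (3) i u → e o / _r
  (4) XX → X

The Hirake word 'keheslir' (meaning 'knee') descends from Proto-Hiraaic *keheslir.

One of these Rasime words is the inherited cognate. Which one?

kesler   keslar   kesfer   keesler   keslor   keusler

kesler

Rasime: *keheslir > keeslir > keesler > kesler  (by h-loss, pre-rhotic lowering, degemination)
Only 'kesler' matches the regular Rasime development of *keheslir.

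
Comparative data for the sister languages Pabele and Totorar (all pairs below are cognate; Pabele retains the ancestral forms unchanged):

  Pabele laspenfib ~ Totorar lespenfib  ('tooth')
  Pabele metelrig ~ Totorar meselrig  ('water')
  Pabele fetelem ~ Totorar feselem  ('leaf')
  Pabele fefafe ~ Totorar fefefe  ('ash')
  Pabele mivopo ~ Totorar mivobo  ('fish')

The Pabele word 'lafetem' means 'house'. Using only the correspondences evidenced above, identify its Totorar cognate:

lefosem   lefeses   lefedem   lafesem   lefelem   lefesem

lefesem

fefafe ~ fefefe — Pabele a corresponds to Totorar e after a consonant, before a labial obstruent.
metelrig ~ meselrig, fetelem ~ feselem — Pabele t corresponds to Totorar s between vowels (before a front vowel).
Applying these to Pabele 'lafetem':
  lafetem → lefetem   (a→e after a consonant, before a labial obstruent)
  lefetem → lefesem   (t→s between vowels (before a front vowel))
So the Totorar cognate is 'lefesem'.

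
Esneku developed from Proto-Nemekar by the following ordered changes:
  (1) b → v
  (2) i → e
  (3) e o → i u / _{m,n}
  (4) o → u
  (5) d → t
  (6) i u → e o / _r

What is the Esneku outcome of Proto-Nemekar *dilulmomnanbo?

telulmumnanvu

Esneku: *dilulmomnanbo > dilulmomnanvo > delulmomnanvo > delulmumnanvo > delulmumnanvu > telulmumnanvu  (by unconditioned shift, vowel merger, pre-nasal raising, vowel merger, unconditioned shift)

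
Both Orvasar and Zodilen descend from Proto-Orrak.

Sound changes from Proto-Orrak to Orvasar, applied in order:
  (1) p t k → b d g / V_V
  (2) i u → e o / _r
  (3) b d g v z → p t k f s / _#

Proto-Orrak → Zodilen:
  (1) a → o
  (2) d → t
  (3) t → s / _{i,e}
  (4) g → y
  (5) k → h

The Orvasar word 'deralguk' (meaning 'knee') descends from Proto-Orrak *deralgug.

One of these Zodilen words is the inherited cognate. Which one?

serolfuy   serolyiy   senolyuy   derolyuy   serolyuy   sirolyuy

serolyuy

Zodilen: *deralgug > derolgug > terolgug > serolgug > serolyuy  (by vowel merger, unconditioned shift, palatalisation, unconditioned shift)
The other candidates each miss or misapply at least one Zodilen change.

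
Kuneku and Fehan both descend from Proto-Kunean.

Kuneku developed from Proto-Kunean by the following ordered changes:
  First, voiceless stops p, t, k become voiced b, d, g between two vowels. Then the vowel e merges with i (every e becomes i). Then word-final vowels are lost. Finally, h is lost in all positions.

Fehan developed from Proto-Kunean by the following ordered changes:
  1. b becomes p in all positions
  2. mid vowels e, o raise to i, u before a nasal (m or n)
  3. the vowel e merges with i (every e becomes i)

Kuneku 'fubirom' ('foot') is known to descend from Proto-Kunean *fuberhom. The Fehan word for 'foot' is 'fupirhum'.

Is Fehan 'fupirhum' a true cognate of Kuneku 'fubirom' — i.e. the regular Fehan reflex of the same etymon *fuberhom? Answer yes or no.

yes

Derive the expected Fehan reflex of *fuberhom:
Fehan: start from *fuberhom.
  rule 1 (unconditioned shift): fuberhom → fuperhom
  rule 2 (pre-nasal raising): fuperhom → fuperhum
  rule 3 (vowel merger): fuperhum → fupirhum
  ⇒ Fehan fupirhum
Fehan 'fupirhum' matches the regular reflex exactly, so the pair is cognate.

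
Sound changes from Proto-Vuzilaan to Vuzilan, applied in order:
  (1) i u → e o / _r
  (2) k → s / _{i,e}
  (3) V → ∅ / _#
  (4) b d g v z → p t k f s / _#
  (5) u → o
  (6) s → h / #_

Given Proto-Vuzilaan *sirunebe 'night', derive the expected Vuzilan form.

Vuzilan: *sirunebe
  sirunebe → serunebe   [pre-rhotic lowering]
  serunebe (rule 2 does not apply)
  serunebe → seruneb   [apocope]
  seruneb → serunep   [final devoicing]
  serunep → seronep   [vowel merger]
  seronep → heronep   [debuccalisation]
  giving Vuzilan heronep.

heronep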